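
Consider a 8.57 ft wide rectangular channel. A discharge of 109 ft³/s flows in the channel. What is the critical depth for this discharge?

y_c = 1.71 ft

For a rectangular channel, critical depth y_c = (q²/g)^(1/3) where q = Q/b = 109/8.57 = 12.72 ft²/s.
So y_c = (12.72²/32.2)^(1/3) = 1.71 ft.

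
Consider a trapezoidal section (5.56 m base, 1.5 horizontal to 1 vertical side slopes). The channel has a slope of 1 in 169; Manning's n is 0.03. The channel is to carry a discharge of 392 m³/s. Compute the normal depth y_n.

y_n = 5.42 m

Manning's equation rearranged: A R^(2/3) = nQ / (1·√S) = 0.03 × 392 / (√0.005917) = 152.9.
At y = 6.6 m: A R^(2/3) = 234.1 — over.
At y = 5.42 m: A R^(2/3) = 152.8 — ≈ 152.9.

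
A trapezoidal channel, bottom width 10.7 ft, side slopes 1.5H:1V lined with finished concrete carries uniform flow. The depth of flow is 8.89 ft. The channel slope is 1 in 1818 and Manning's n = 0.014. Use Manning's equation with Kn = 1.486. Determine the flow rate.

With bottom width b = 10.7 ft and side slope z = 1.5: A = (b + zy)y = (10.7 + 1.5×8.89)×8.89 = 213.7 ft²; P = b + 2y√(1+z²) = 10.7 + 2×8.89×1.803 = 42.75 ft.
Hydraulic radius R = A/P = 213.7/42.75 = 4.998 ft.
Manning's equation: Q = (1.486/n) A R^(2/3) S^(1/2) = (1.486/0.014) × 213.7 × 4.998^(2/3) × 0.0005501^(1/2) = 1550 ft³/s.

Q = 1550 ft³/s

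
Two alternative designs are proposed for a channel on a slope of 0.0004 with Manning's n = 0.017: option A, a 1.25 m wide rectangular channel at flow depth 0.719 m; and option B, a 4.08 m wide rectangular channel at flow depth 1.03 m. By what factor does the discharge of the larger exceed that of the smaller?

Channel A: Flow area A = b·y = 1.25 × 0.719 = 0.8987 m². Wetted perimeter P = b + 2y = 1.25 + 2×0.719 = 2.688 m. Hydraulic radius R = A/P = 0.8987/2.688 = 0.3344 m. Q_A = (1/0.017)·0.8987·0.3344^(2/3)·√0.0004 = 0.5094 m³/s.
Channel B: Flow area A = b·y = 4.08 × 1.03 = 4.202 m². Wetted perimeter P = b + 2y = 4.08 + 2×1.03 = 6.14 m. Hydraulic radius R = A/P = 4.202/6.14 = 0.6844 m. Q_B = (1/0.017)·4.202·0.6844^(2/3)·√0.0004 = 3.84 m³/s.
The larger discharge is 3.84 m³/s and the smaller is 0.5094 m³/s; the ratio is 7.54.

7.54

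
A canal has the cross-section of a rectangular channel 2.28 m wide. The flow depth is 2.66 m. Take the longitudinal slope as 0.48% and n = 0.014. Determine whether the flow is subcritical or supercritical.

Flow area A = b·y = 2.28 × 2.66 = 6.065 m². Wetted perimeter P = b + 2y = 2.28 + 2×2.66 = 7.6 m.
Hydraulic radius R = A/P = 6.065/7.6 = 0.798 m.
V = (1/n) R^(2/3) √S = (1/0.014) × 0.798^(2/3) × √0.0048 = 4.258 m/s. Hydraulic depth D_h = A/T = 6.065/2.28 = 2.66 m.
Froude number Fr = V/√(g·D_h) = 4.258/√(9.81×2.66) = 0.833, which is less than 1, so the flow is subcritical.

subcritical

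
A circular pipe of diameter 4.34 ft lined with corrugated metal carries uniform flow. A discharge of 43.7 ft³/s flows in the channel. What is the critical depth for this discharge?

y_c = 1.93 ft

At critical depth, Q² T / (g A³) = 1, i.e. A³/T = Q²/g = 43.7²/32.2 = 59.31.
Try y = 2.46 ft: A³/T = 150.6 — over.
Try y = 1.62 ft: A³/T = 30.41 — short.
Try y = 1.93 ft: A³/T = 59.56 — ≈ 59.31.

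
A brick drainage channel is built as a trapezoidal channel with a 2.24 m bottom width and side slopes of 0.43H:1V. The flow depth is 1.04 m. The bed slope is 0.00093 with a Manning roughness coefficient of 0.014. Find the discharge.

Q = 4.43 m³/s

With bottom width b = 2.24 m and side slope z = 0.43: A = (b + zy)y = (2.24 + 0.43×1.04)×1.04 = 2.795 m²; P = b + 2y√(1+z²) = 2.24 + 2×1.04×1.089 = 4.504 m.
Hydraulic radius R = A/P = 2.795/4.504 = 0.6205 m.
Manning's equation: Q = (1/n) A R^(2/3) S^(1/2) = (1/0.014) × 2.795 × 0.6205^(2/3) × 0.00093^(1/2) = 4.43 m³/s.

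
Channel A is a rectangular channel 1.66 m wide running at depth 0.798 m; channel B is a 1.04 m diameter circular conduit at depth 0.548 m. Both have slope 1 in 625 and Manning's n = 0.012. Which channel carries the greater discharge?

channel A

Channel A: Flow area A = b·y = 1.66 × 0.798 = 1.325 m². Wetted perimeter P = b + 2y = 1.66 + 2×0.798 = 3.256 m. Hydraulic radius R = A/P = 1.325/3.256 = 0.4068 m. Q_A = (1/0.012)·1.325·0.4068^(2/3)·√0.0016 = 2.424 m³/s.
Channel B: For a circular section of diameter D = 1.04 m at depth y = 0.548 m, the central angle is θ = 2 arccos(1 − 2y/D) = 3.249 rad. Then A = (D²/8)(θ − sin θ) = 0.4538 m² and P = Dθ/2 = 1.69 m. Hydraulic radius R = A/P = 0.4538/1.69 = 0.2686 m. Q_B = (1/0.012)·0.4538·0.2686^(2/3)·√0.0016 = 0.6298 m³/s.
Q_A = 2.424 m³/s vs Q_B = 0.6298 m³/s, so channel A carries more.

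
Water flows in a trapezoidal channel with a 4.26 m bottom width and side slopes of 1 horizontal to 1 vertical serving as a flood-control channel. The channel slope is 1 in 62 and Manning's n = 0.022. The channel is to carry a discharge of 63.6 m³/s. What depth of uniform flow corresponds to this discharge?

Manning's equation rearranged: A R^(2/3) = nQ / (1·√S) = 0.022 × 63.6 / (√0.01613) = 11.02.
Trying y = 2.13 m: A R^(2/3) = 16.41 — over.
Trying y = 1.5 m: A R^(2/3) = 8.733 — short.
Trying y = 1.71 m: A R^(2/3) = 11.02 — matches.

y_n = 1.71 m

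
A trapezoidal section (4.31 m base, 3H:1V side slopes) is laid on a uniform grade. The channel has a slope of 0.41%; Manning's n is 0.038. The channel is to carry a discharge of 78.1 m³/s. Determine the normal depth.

Manning's equation rearranged: A R^(2/3) = nQ / (1·√S) = 0.038 × 78.1 / (√0.0041) = 46.35.
Try y = 3.41 m: A R^(2/3) = 76.49 — high.
Try y = 2.73 m: A R^(2/3) = 46.32 — close enough.

y_n = 2.73 m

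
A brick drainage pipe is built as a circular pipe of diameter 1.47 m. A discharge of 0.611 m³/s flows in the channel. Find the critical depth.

y_c = 0.395 m

At critical depth, Q² T / (g A³) = 1, i.e. A³/T = Q²/g = 0.611²/9.81 = 0.03806.
Trying y = 0.286 m: A³/T = 0.01077 — short.
Trying y = 0.457 m: A³/T = 0.06691 — over.
Trying y = 0.395 m: A³/T = 0.038 — matches.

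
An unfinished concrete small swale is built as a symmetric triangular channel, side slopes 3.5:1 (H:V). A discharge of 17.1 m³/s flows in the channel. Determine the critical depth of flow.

At critical depth, Q² T / (g A³) = 1, i.e. A³/T = Q²/g = 17.1²/9.81 = 29.81.
At y = 1.2 m: A³/T = 15.24 — too small.
At y = 1.59 m: A³/T = 62.24 — too large.
At y = 1.37 m: A³/T = 29.56 — matches.

y_c = 1.37 m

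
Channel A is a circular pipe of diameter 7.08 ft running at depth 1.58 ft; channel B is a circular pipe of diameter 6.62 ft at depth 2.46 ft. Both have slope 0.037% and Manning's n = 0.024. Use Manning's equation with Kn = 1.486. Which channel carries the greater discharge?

channel B

Channel A: For a circular section of diameter D = 7.08 ft at depth y = 1.58 ft, the central angle is θ = 2 arccos(1 − 2y/D) = 1.968 rad. Then A = (D²/8)(θ − sin θ) = 6.554 ft² and P = Dθ/2 = 6.967 ft. Hydraulic radius R = A/P = 6.554/6.967 = 0.9407 ft. Q_A = (1.486/0.024)·6.554·0.9407^(2/3)·√0.00037 = 7.493 ft³/s.
Channel B: For a circular section of diameter D = 6.62 ft at depth y = 2.46 ft, the central angle is θ = 2 arccos(1 − 2y/D) = 2.622 rad. Then A = (D²/8)(θ − sin θ) = 11.65 ft² and P = Dθ/2 = 8.679 ft. Hydraulic radius R = A/P = 11.65/8.679 = 1.342 ft. Q_B = (1.486/0.024)·11.65·1.342^(2/3)·√0.00037 = 16.87 ft³/s.
Q_A = 7.493 ft³/s vs Q_B = 16.87 ft³/s, so channel B carries more.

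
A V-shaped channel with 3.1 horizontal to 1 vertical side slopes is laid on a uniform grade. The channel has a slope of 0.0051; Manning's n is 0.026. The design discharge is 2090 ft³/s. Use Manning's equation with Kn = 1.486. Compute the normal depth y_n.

y_n = 8.17 ft

Manning's equation rearranged: A R^(2/3) = nQ / (1.486·√S) = 0.026 × 2090 / (1.486 × √0.0051) = 512.1.
At y = 6.92 ft: A R^(2/3) = 328.6 — short.
At y = 8.17 ft: A R^(2/3) = 511.6 — matches.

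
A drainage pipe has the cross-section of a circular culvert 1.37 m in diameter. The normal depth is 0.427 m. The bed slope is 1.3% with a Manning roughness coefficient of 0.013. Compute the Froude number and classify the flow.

supercritical

For a circular section of diameter D = 1.37 m at depth y = 0.427 m, the central angle is θ = 2 arccos(1 − 2y/D) = 2.369 rad. Then A = (D²/8)(θ − sin θ) = 0.3921 m² and P = Dθ/2 = 1.623 m.
Hydraulic radius R = A/P = 0.3921/1.623 = 0.2416 m.
V = (1/n) R^(2/3) √S = (1/0.013) × 0.2416^(2/3) × √0.013 = 3.402 m/s. Hydraulic depth D_h = A/T = 0.3921/1.269 = 0.309 m.
Froude number Fr = V/√(g·D_h) = 3.402/√(9.81×0.309) = 1.95, which is greater than 1, so the flow is supercritical.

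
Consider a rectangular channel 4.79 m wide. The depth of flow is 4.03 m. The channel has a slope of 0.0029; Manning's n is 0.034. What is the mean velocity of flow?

V = 2.08 m/s

Flow area A = b·y = 4.79 × 4.03 = 19.3 m². Wetted perimeter P = b + 2y = 4.79 + 2×4.03 = 12.85 m.
Hydraulic radius R = A/P = 19.3/12.85 = 1.502 m.
From Manning's equation, V = (1/n) R^(2/3) S^(1/2) = (1/0.034) × 1.502^(2/3) × 0.0029^(1/2) = 2.08 m/s.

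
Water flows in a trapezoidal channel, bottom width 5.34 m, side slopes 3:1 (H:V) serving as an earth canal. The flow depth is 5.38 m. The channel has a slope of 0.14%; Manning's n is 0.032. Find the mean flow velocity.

V = 2.4 m/s

With bottom width b = 5.34 m and side slope z = 3: A = (b + zy)y = (5.34 + 3×5.38)×5.38 = 115.6 m²; P = b + 2y√(1+z²) = 5.34 + 2×5.38×3.162 = 39.37 m.
Hydraulic radius R = A/P = 115.6/39.37 = 2.936 m.
From Manning's equation, V = (1/n) R^(2/3) S^(1/2) = (1/0.032) × 2.936^(2/3) × 0.0014^(1/2) = 2.4 m/s.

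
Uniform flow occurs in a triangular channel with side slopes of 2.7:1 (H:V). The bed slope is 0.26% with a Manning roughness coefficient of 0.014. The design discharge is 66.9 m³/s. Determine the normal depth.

y_n = 2.48 m

Manning's equation rearranged: A R^(2/3) = nQ / (1·√S) = 0.014 × 66.9 / (√0.0026) = 18.37.
Try y = 2.02 m: A R^(2/3) = 10.63 — too small.
Try y = 3.03 m: A R^(2/3) = 31.33 — too large.
Try y = 2.48 m: A R^(2/3) = 18.36 — matches.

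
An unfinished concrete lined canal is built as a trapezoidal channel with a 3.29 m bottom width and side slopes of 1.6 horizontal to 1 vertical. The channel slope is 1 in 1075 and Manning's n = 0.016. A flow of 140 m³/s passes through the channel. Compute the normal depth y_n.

y_n = 4.26 m

Manning's equation rearranged: A R^(2/3) = nQ / (1·√S) = 0.016 × 140 / (√0.0009302) = 73.44.
Trying y = 5.25 m: A R^(2/3) = 117.7 — high.
Trying y = 3.08 m: A R^(2/3) = 36.02 — low.
Trying y = 4.26 m: A R^(2/3) = 73.33 — ≈ 73.44.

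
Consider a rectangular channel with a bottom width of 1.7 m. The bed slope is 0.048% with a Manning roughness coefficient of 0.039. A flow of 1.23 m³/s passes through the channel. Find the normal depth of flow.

Manning's equation rearranged: A R^(2/3) = nQ / (1·√S) = 0.039 × 1.23 / (√0.00048) = 2.19.
Try y = 1.52 m: A R^(2/3) = 1.724 — short.
Try y = 2.23 m: A R^(2/3) = 2.743 — over.
Try y = 1.85 m: A R^(2/3) = 2.193 — ≈ 2.19.

y_n = 1.85 m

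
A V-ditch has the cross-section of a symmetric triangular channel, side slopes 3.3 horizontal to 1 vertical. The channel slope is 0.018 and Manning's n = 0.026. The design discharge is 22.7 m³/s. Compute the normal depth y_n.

Manning's equation rearranged: A R^(2/3) = nQ / (1·√S) = 0.026 × 22.7 / (√0.018) = 4.399.
Trying y = 1.16 m: A R^(2/3) = 2.999 — short.
Trying y = 1.45 m: A R^(2/3) = 5.438 — over.
Trying y = 1.34 m: A R^(2/3) = 4.406 — ≈ 4.399.

y_n = 1.34 m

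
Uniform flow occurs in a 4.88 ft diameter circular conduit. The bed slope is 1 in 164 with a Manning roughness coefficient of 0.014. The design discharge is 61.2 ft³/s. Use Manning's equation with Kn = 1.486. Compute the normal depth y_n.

y_n = 1.98 ft

Manning's equation rearranged: A R^(2/3) = nQ / (1.486·√S) = 0.014 × 61.2 / (1.486 × √0.006098) = 7.384.
Try y = 1.71 ft: A R^(2/3) = 5.628 — low.
Try y = 2.24 ft: A R^(2/3) = 9.211 — high.
Try y = 1.98 ft: A R^(2/3) = 7.386 — close enough.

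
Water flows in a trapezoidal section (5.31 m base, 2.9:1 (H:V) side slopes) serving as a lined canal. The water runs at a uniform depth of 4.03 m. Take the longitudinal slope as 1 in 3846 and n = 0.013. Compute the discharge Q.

Q = 147 m³/s

With bottom width b = 5.31 m and side slope z = 2.9: A = (b + zy)y = (5.31 + 2.9×4.03)×4.03 = 68.5 m²; P = b + 2y√(1+z²) = 5.31 + 2×4.03×3.068 = 30.03 m.
Hydraulic radius R = A/P = 68.5/30.03 = 2.281 m.
Manning's equation: Q = (1/n) A R^(2/3) S^(1/2) = (1/0.013) × 68.5 × 2.281^(2/3) × 0.00026^(1/2) = 147 m³/s.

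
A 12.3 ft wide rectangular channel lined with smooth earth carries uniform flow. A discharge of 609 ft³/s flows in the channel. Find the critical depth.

For a rectangular channel, critical depth y_c = (q²/g)^(1/3) where q = Q/b = 609/12.3 = 49.51 ft²/s.
So y_c = (49.51²/32.2)^(1/3) = 4.24 ft.

y_c = 4.24 ft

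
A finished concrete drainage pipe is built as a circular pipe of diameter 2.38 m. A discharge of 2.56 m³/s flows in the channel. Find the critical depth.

At critical depth, Q² T / (g A³) = 1, i.e. A³/T = Q²/g = 2.56²/9.81 = 0.6681.
At y = 0.804 m: A³/T = 1.026 — high.
At y = 0.72 m: A³/T = 0.6698 — ≈ 0.6681.

y_c = 0.72 m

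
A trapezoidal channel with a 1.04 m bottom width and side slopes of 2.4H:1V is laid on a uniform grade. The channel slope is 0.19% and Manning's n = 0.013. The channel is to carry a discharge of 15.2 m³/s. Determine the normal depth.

Manning's equation rearranged: A R^(2/3) = nQ / (1·√S) = 0.013 × 15.2 / (√0.0019) = 4.533.
At y = 1.13 m: A R^(2/3) = 3.06 — short.
At y = 1.6 m: A R^(2/3) = 6.919 — over.
At y = 1.34 m: A R^(2/3) = 4.548 — ≈ 4.533.

y_n = 1.34 m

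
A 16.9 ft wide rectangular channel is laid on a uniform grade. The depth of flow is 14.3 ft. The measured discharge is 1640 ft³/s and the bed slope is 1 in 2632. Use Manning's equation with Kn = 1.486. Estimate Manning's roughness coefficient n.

n = 0.013

Flow area A = b·y = 16.9 × 14.3 = 241.7 ft². Wetted perimeter P = b + 2y = 16.9 + 2×14.3 = 45.5 ft.
Hydraulic radius R = A/P = 241.7/45.5 = 5.311 ft.
Rearranging Manning's equation: n = (1.486/Q) A R^(2/3) S^(1/2) = (1.486/1640) × 241.7 × 5.311^(2/3) × √0.0003799 = 0.013.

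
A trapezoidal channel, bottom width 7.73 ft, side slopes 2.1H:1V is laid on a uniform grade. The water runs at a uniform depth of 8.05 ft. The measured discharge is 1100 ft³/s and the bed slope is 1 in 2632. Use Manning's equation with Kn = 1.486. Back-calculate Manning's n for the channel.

With bottom width b = 7.73 ft and side slope z = 2.1: A = (b + zy)y = (7.73 + 2.1×8.05)×8.05 = 198.3 ft²; P = b + 2y√(1+z²) = 7.73 + 2×8.05×2.326 = 45.18 ft.
Hydraulic radius R = A/P = 198.3/45.18 = 4.39 ft.
Rearranging Manning's equation: n = (1.486/Q) A R^(2/3) S^(1/2) = (1.486/1100) × 198.3 × 4.39^(2/3) × √0.0003799 = 0.014.

n = 0.014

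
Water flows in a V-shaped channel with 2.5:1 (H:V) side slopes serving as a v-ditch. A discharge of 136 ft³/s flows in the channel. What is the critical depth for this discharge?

At critical depth, Q² T / (g A³) = 1, i.e. A³/T = Q²/g = 136²/32.2 = 574.4.
Try y = 3.41 ft: A³/T = 1441 — over.
Try y = 2.47 ft: A³/T = 287.3 — short.
Try y = 2.84 ft: A³/T = 577.4 — close enough.

y_c = 2.84 ft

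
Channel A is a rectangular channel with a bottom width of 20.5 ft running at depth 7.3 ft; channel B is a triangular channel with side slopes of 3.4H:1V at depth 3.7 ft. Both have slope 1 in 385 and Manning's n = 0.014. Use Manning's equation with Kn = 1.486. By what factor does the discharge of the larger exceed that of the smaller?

5.77

Channel A: Flow area A = b·y = 20.5 × 7.3 = 149.7 ft². Wetted perimeter P = b + 2y = 20.5 + 2×7.3 = 35.1 ft. Hydraulic radius R = A/P = 149.7/35.1 = 4.264 ft. Q_A = (1.486/0.014)·149.7·4.264^(2/3)·√0.002597 = 2129 ft³/s.
Channel B: For a triangular section with side slope z = 3.4: A = zy² = 3.4×3.7² = 46.55 ft²; P = 2y√(1+z²) = 2×3.7×3.544 = 26.23 ft. Hydraulic radius R = A/P = 46.55/26.23 = 1.775 ft. Q_B = (1.486/0.014)·46.55·1.775^(2/3)·√0.002597 = 369.1 ft³/s.
The larger discharge is 2129 ft³/s and the smaller is 369.1 ft³/s; the ratio is 5.77.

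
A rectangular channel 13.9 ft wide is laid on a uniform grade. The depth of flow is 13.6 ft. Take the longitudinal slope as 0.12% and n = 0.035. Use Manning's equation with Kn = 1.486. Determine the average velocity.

Flow area A = b·y = 13.9 × 13.6 = 189 ft². Wetted perimeter P = b + 2y = 13.9 + 2×13.6 = 41.1 ft.
Hydraulic radius R = A/P = 189/41.1 = 4.6 ft.
From Manning's equation, V = (1.486/n) R^(2/3) S^(1/2) = (1.486/0.035) × 4.6^(2/3) × 0.0012^(1/2) = 4.07 ft/s.

V = 4.07 ft/s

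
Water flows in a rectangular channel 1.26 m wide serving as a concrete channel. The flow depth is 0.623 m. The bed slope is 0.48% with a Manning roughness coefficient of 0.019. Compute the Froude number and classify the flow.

Flow area A = b·y = 1.26 × 0.623 = 0.785 m². Wetted perimeter P = b + 2y = 1.26 + 2×0.623 = 2.506 m.
Hydraulic radius R = A/P = 0.785/2.506 = 0.3132 m.
V = (1/n) R^(2/3) √S = (1/0.019) × 0.3132^(2/3) × √0.0048 = 1.682 m/s. Hydraulic depth D_h = A/T = 0.785/1.26 = 0.623 m.
Froude number Fr = V/√(g·D_h) = 1.682/√(9.81×0.623) = 0.68, which is less than 1, so the flow is subcritical.

subcritical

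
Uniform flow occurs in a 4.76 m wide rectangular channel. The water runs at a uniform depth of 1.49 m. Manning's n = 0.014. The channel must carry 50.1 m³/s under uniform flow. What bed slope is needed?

Flow area A = b·y = 4.76 × 1.49 = 7.092 m². Wetted perimeter P = b + 2y = 4.76 + 2×1.49 = 7.74 m.
Hydraulic radius R = A/P = 7.092/7.74 = 0.9163 m.
From Manning's equation, S = [nQ / (1 A R^(2/3))]² = [0.014 × 50.1 / (1 × 7.092 × 0.9163^(2/3))]² = 0.011.

S = 0.011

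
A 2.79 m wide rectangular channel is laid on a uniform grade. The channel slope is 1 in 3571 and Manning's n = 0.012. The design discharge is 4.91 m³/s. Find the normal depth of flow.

Manning's equation rearranged: A R^(2/3) = nQ / (1·√S) = 0.012 × 4.91 / (√0.00028) = 3.521.
Trying y = 1.07 m: A R^(2/3) = 2.137 — too small.
Trying y = 1.74 m: A R^(2/3) = 4.093 — too large.
Trying y = 1.55 m: A R^(2/3) = 3.52 — ≈ 3.521.

y_n = 1.55 m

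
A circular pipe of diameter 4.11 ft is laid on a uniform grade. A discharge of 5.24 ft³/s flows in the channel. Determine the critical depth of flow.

At critical depth, Q² T / (g A³) = 1, i.e. A³/T = Q²/g = 5.24²/32.2 = 0.8527.
Trying y = 0.545 ft: A³/T = 0.4073 — too small.
Trying y = 0.822 ft: A³/T = 2.05 — too large.
Trying y = 0.657 ft: A³/T = 0.8505 — matches.

y_c = 0.657 ft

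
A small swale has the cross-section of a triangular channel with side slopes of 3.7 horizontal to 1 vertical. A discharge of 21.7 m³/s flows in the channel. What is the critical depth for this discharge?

At critical depth, Q² T / (g A³) = 1, i.e. A³/T = Q²/g = 21.7²/9.81 = 48.
At y = 1.07 m: A³/T = 9.6 — short.
At y = 1.48 m: A³/T = 48.61 — matches.

y_c = 1.48 m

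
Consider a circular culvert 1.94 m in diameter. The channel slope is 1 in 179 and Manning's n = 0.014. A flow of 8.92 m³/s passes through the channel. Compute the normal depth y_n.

Manning's equation rearranged: A R^(2/3) = nQ / (1·√S) = 0.014 × 8.92 / (√0.005587) = 1.671.
At y = 1.79 m: A R^(2/3) = 1.96 — over.
At y = 1.07 m: A R^(2/3) = 1.074 — short.
At y = 1.46 m: A R^(2/3) = 1.671 — matches.

y_n = 1.46 m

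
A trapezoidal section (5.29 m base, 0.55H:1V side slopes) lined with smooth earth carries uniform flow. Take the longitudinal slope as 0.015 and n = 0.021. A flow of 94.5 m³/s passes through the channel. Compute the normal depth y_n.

y_n = 2.08 m

Manning's equation rearranged: A R^(2/3) = nQ / (1·√S) = 0.021 × 94.5 / (√0.015) = 16.2.
Try y = 1.57 m: A R^(2/3) = 10.22 — too small.
Try y = 2.29 m: A R^(2/3) = 19 — too large.
Try y = 2.08 m: A R^(2/3) = 16.21 — close enough.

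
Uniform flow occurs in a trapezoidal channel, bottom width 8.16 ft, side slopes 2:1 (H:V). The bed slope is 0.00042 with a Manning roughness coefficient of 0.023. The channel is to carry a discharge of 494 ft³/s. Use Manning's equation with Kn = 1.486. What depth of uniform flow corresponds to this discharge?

y_n = 6.89 ft

Manning's equation rearranged: A R^(2/3) = nQ / (1.486·√S) = 0.023 × 494 / (1.486 × √0.00042) = 373.1.
Try y = 8.3 ft: A R^(2/3) = 563.4 — too large.
Try y = 5.97 ft: A R^(2/3) = 273.6 — too small.
Try y = 6.89 ft: A R^(2/3) = 373.2 — ≈ 373.1.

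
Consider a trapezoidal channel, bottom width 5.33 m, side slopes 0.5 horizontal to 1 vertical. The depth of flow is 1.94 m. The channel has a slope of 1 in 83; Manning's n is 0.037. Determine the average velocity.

With bottom width b = 5.33 m and side slope z = 0.5: A = (b + zy)y = (5.33 + 0.5×1.94)×1.94 = 12.22 m²; P = b + 2y√(1+z²) = 5.33 + 2×1.94×1.118 = 9.668 m.
Hydraulic radius R = A/P = 12.22/9.668 = 1.264 m.
From Manning's equation, V = (1/n) R^(2/3) S^(1/2) = (1/0.037) × 1.264^(2/3) × 0.01205^(1/2) = 3.47 m/s.

V = 3.47 m/s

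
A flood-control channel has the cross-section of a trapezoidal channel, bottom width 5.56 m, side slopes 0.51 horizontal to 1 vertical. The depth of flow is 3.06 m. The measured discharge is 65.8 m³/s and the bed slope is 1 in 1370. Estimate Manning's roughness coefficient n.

n = 0.013

With bottom width b = 5.56 m and side slope z = 0.51: A = (b + zy)y = (5.56 + 0.51×3.06)×3.06 = 21.79 m²; P = b + 2y√(1+z²) = 5.56 + 2×3.06×1.123 = 12.43 m.
Hydraulic radius R = A/P = 21.79/12.43 = 1.753 m.
Rearranging Manning's equation: n = (1/Q) A R^(2/3) S^(1/2) = (1/65.8) × 21.79 × 1.753^(2/3) × √0.0007299 = 0.013.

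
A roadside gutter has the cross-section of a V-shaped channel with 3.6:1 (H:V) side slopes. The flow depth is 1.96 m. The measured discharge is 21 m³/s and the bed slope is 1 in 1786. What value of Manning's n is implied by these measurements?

n = 0.015

For a triangular section with side slope z = 3.6: A = zy² = 3.6×1.96² = 13.83 m²; P = 2y√(1+z²) = 2×1.96×3.736 = 14.65 m.
Hydraulic radius R = A/P = 13.83/14.65 = 0.9442 m.
Rearranging Manning's equation: n = (1/Q) A R^(2/3) S^(1/2) = (1/21) × 13.83 × 0.9442^(2/3) × √0.0005599 = 0.015.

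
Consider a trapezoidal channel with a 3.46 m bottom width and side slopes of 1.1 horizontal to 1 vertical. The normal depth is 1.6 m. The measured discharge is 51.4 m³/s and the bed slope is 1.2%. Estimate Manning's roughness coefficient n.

With bottom width b = 3.46 m and side slope z = 1.1: A = (b + zy)y = (3.46 + 1.1×1.6)×1.6 = 8.352 m²; P = b + 2y√(1+z²) = 3.46 + 2×1.6×1.487 = 8.217 m.
Hydraulic radius R = A/P = 8.352/8.217 = 1.016 m.
Rearranging Manning's equation: n = (1/Q) A R^(2/3) S^(1/2) = (1/51.4) × 8.352 × 1.016^(2/3) × √0.012 = 0.018.

n = 0.018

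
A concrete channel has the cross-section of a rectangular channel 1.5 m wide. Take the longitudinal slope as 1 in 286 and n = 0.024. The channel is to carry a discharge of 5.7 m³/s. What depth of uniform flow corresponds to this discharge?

Manning's equation rearranged: A R^(2/3) = nQ / (1·√S) = 0.024 × 5.7 / (√0.003497) = 2.313.
Try y = 1.75 m: A R^(2/3) = 1.708 — short.
Try y = 2.62 m: A R^(2/3) = 2.743 — over.
Try y = 2.26 m: A R^(2/3) = 2.312 — close enough.

y_n = 2.26 m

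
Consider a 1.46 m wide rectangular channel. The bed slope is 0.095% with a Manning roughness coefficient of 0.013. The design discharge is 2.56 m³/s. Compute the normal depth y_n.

Manning's equation rearranged: A R^(2/3) = nQ / (1·√S) = 0.013 × 2.56 / (√0.00095) = 1.08.
Try y = 0.864 m: A R^(2/3) = 0.6799 — low.
Try y = 1.35 m: A R^(2/3) = 1.198 — high.
Try y = 1.24 m: A R^(2/3) = 1.078 — close enough.

y_n = 1.24 m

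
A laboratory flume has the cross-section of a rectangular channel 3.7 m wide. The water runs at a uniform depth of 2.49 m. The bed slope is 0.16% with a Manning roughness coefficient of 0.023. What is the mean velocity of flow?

Flow area A = b·y = 3.7 × 2.49 = 9.213 m². Wetted perimeter P = b + 2y = 3.7 + 2×2.49 = 8.68 m.
Hydraulic radius R = A/P = 9.213/8.68 = 1.061 m.
From Manning's equation, V = (1/n) R^(2/3) S^(1/2) = (1/0.023) × 1.061^(2/3) × 0.0016^(1/2) = 1.81 m/s.

V = 1.81 m/s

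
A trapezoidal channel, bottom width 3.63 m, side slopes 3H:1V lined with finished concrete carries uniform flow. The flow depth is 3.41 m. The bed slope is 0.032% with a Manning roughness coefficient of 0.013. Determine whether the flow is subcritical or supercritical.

With bottom width b = 3.63 m and side slope z = 3: A = (b + zy)y = (3.63 + 3×3.41)×3.41 = 47.26 m²; P = b + 2y√(1+z²) = 3.63 + 2×3.41×3.162 = 25.2 m.
Hydraulic radius R = A/P = 47.26/25.2 = 1.876 m.
V = (1/n) R^(2/3) √S = (1/0.013) × 1.876^(2/3) × √0.00032 = 2.093 m/s. Hydraulic depth D_h = A/T = 47.26/24.09 = 1.962 m.
Froude number Fr = V/√(g·D_h) = 2.093/√(9.81×1.962) = 0.477, which is less than 1, so the flow is subcritical.

subcritical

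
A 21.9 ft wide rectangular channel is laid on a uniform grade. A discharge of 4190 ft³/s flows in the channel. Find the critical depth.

y_c = 10.4 ft

For a rectangular channel, critical depth y_c = (q²/g)^(1/3) where q = Q/b = 4190/21.9 = 191.3 ft²/s.
So y_c = (191.3²/32.2)^(1/3) = 10.4 ft.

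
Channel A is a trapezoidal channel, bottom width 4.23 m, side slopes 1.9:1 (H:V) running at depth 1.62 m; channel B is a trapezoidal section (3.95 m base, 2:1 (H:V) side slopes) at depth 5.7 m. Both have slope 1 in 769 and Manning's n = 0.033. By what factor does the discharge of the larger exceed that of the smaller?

14.7

Channel A: With bottom width b = 4.23 m and side slope z = 1.9: A = (b + zy)y = (4.23 + 1.9×1.62)×1.62 = 11.84 m²; P = b + 2y√(1+z²) = 4.23 + 2×1.62×2.147 = 11.19 m. Hydraulic radius R = A/P = 11.84/11.19 = 1.058 m. Q_A = (1/0.033)·11.84·1.058^(2/3)·√0.0013 = 13.44 m³/s.
Channel B: With bottom width b = 3.95 m and side slope z = 2: A = (b + zy)y = (3.95 + 2×5.7)×5.7 = 87.5 m²; P = b + 2y√(1+z²) = 3.95 + 2×5.7×2.236 = 29.44 m. Hydraulic radius R = A/P = 87.5/29.44 = 2.972 m. Q_B = (1/0.033)·87.5·2.972^(2/3)·√0.0013 = 197.6 m³/s.
The larger discharge is 197.6 m³/s and the smaller is 13.44 m³/s; the ratio is 14.7.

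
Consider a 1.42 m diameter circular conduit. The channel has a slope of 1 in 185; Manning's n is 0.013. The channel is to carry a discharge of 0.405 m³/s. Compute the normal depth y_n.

y_n = 0.288 m

Manning's equation rearranged: A R^(2/3) = nQ / (1·√S) = 0.013 × 0.405 / (√0.005405) = 0.07161.
Trying y = 0.2 m: A R^(2/3) = 0.03388 — short.
Trying y = 0.34 m: A R^(2/3) = 0.09982 — over.
Trying y = 0.288 m: A R^(2/3) = 0.07153 — ≈ 0.07161.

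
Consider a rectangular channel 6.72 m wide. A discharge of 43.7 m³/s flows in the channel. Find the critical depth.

For a rectangular channel, critical depth y_c = (q²/g)^(1/3) where q = Q/b = 43.7/6.72 = 6.503 m²/s.
So y_c = (6.503²/9.81)^(1/3) = 1.63 m.

y_c = 1.63 m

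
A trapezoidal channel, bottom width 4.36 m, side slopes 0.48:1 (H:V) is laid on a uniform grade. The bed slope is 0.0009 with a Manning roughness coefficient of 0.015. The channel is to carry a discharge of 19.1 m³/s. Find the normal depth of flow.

Manning's equation rearranged: A R^(2/3) = nQ / (1·√S) = 0.015 × 19.1 / (√0.0009) = 9.55.
Try y = 1.18 m: A R^(2/3) = 5.147 — too small.
Try y = 2.21 m: A R^(2/3) = 14.22 — too large.
Try y = 1.73 m: A R^(2/3) = 9.541 — matches.

y_n = 1.73 m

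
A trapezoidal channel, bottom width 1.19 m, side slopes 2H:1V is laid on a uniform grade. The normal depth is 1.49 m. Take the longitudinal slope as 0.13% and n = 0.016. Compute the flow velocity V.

With bottom width b = 1.19 m and side slope z = 2: A = (b + zy)y = (1.19 + 2×1.49)×1.49 = 6.213 m²; P = b + 2y√(1+z²) = 1.19 + 2×1.49×2.236 = 7.853 m.
Hydraulic radius R = A/P = 6.213/7.853 = 0.7912 m.
From Manning's equation, V = (1/n) R^(2/3) S^(1/2) = (1/0.016) × 0.7912^(2/3) × 0.0013^(1/2) = 1.93 m/s.

V = 1.93 m/s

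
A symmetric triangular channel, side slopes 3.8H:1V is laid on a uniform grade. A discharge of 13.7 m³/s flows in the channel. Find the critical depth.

y_c = 1.22 m

At critical depth, Q² T / (g A³) = 1, i.e. A³/T = Q²/g = 13.7²/9.81 = 19.13.
Try y = 1.45 m: A³/T = 46.28 — too large.
Try y = 0.881 m: A³/T = 3.832 — too small.
Try y = 1.22 m: A³/T = 19.51 — matches.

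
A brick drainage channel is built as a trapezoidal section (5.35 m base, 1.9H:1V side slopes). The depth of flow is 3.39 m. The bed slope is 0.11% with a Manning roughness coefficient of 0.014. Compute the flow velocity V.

With bottom width b = 5.35 m and side slope z = 1.9: A = (b + zy)y = (5.35 + 1.9×3.39)×3.39 = 39.97 m²; P = b + 2y√(1+z²) = 5.35 + 2×3.39×2.147 = 19.91 m.
Hydraulic radius R = A/P = 39.97/19.91 = 2.008 m.
From Manning's equation, V = (1/n) R^(2/3) S^(1/2) = (1/0.014) × 2.008^(2/3) × 0.0011^(1/2) = 3.77 m/s.

V = 3.77 m/s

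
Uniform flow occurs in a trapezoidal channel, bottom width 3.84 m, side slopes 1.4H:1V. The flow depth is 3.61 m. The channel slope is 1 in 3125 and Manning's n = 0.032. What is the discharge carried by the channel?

With bottom width b = 3.84 m and side slope z = 1.4: A = (b + zy)y = (3.84 + 1.4×3.61)×3.61 = 32.11 m²; P = b + 2y√(1+z²) = 3.84 + 2×3.61×1.72 = 16.26 m.
Hydraulic radius R = A/P = 32.11/16.26 = 1.974 m.
Manning's equation: Q = (1/n) A R^(2/3) S^(1/2) = (1/0.032) × 32.11 × 1.974^(2/3) × 0.00032^(1/2) = 28.2 m³/s.

Q = 28.2 m³/s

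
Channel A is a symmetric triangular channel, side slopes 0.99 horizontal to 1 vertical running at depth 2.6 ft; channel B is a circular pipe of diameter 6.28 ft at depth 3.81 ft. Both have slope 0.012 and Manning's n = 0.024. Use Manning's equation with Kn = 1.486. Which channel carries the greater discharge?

channel B

Channel A: For a triangular section with side slope z = 0.99: A = zy² = 0.99×2.6² = 6.692 ft²; P = 2y√(1+z²) = 2×2.6×1.407 = 7.317 ft. Hydraulic radius R = A/P = 6.692/7.317 = 0.9146 ft. Q_A = (1.486/0.024)·6.692·0.9146^(2/3)·√0.012 = 42.77 ft³/s.
Channel B: For a circular section of diameter D = 6.28 ft at depth y = 3.81 ft, the central angle is θ = 2 arccos(1 − 2y/D) = 3.572 rad. Then A = (D²/8)(θ − sin θ) = 19.66 ft² and P = Dθ/2 = 11.21 ft. Hydraulic radius R = A/P = 19.66/11.21 = 1.753 ft. Q_B = (1.486/0.024)·19.66·1.753^(2/3)·√0.012 = 193.9 ft³/s.
Q_A = 42.77 ft³/s vs Q_B = 193.9 ft³/s, so channel B carries more.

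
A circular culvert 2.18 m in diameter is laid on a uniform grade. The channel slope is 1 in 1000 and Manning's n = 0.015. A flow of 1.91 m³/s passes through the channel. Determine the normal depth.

y_n = 0.909 m

Manning's equation rearranged: A R^(2/3) = nQ / (1·√S) = 0.015 × 1.91 / (√0.001) = 0.906.
At y = 0.78 m: A R^(2/3) = 0.6825 — short.
At y = 0.909 m: A R^(2/3) = 0.9051 — close enough.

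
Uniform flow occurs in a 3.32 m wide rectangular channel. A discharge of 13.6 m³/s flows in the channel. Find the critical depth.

y_c = 1.2 m

For a rectangular channel, critical depth y_c = (q²/g)^(1/3) where q = Q/b = 13.6/3.32 = 4.096 m²/s.
So y_c = (4.096²/9.81)^(1/3) = 1.2 m.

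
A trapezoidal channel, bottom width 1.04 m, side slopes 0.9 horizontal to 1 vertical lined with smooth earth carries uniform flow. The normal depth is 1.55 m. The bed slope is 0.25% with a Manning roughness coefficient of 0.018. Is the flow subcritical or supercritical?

subcritical

With bottom width b = 1.04 m and side slope z = 0.9: A = (b + zy)y = (1.04 + 0.9×1.55)×1.55 = 3.774 m²; P = b + 2y√(1+z²) = 1.04 + 2×1.55×1.345 = 5.211 m.
Hydraulic radius R = A/P = 3.774/5.211 = 0.7243 m.
V = (1/n) R^(2/3) √S = (1/0.018) × 0.7243^(2/3) × √0.0025 = 2.24 m/s. Hydraulic depth D_h = A/T = 3.774/3.83 = 0.9854 m.
Froude number Fr = V/√(g·D_h) = 2.24/√(9.81×0.9854) = 0.721, which is less than 1, so the flow is subcritical.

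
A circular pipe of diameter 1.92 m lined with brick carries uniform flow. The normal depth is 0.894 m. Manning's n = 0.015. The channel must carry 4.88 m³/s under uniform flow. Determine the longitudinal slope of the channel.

For a circular section of diameter D = 1.92 m at depth y = 0.894 m, the central angle is θ = 2 arccos(1 − 2y/D) = 3.004 rad. Then A = (D²/8)(θ − sin θ) = 1.321 m² and P = Dθ/2 = 2.884 m.
Hydraulic radius R = A/P = 1.321/2.884 = 0.4581 m.
From Manning's equation, S = [nQ / (1 A R^(2/3))]² = [0.015 × 4.88 / (1 × 1.321 × 0.4581^(2/3))]² = 0.0087.

S = 0.0087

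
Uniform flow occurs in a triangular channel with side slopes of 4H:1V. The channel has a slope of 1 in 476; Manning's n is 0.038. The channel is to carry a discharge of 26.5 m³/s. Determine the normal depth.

y_n = 2.27 m

Manning's equation rearranged: A R^(2/3) = nQ / (1·√S) = 0.038 × 26.5 / (√0.002101) = 21.97.
Trying y = 2.75 m: A R^(2/3) = 36.66 — too large.
Trying y = 1.82 m: A R^(2/3) = 12.19 — too small.
Trying y = 2.27 m: A R^(2/3) = 21.98 — close enough.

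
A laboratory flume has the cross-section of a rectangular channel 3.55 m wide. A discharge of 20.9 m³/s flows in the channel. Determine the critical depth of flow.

y_c = 1.52 m

For a rectangular channel, critical depth y_c = (q²/g)^(1/3) where q = Q/b = 20.9/3.55 = 5.887 m²/s.
So y_c = (5.887²/9.81)^(1/3) = 1.52 m.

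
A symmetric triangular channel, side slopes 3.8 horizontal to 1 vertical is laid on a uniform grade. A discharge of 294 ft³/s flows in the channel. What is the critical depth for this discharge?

At critical depth, Q² T / (g A³) = 1, i.e. A³/T = Q²/g = 294²/32.2 = 2684.
Try y = 2.79 ft: A³/T = 1221 — too small.
Try y = 3.71 ft: A³/T = 5075 — too large.
Try y = 3.27 ft: A³/T = 2699 — matches.

y_c = 3.27 ft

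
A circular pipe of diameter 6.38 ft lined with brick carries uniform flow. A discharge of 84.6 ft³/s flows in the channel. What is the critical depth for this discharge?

y_c = 2.42 ft

At critical depth, Q² T / (g A³) = 1, i.e. A³/T = Q²/g = 84.6²/32.2 = 222.3.
Try y = 2.66 ft: A³/T = 319.4 — high.
Try y = 1.97 ft: A³/T = 100.4 — low.
Try y = 2.42 ft: A³/T = 222.1 — close enough.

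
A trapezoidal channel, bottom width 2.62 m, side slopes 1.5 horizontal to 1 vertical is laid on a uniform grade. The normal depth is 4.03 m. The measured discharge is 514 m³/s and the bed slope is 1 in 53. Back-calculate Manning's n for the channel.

n = 0.015

With bottom width b = 2.62 m and side slope z = 1.5: A = (b + zy)y = (2.62 + 1.5×4.03)×4.03 = 34.92 m²; P = b + 2y√(1+z²) = 2.62 + 2×4.03×1.803 = 17.15 m.
Hydraulic radius R = A/P = 34.92/17.15 = 2.036 m.
Rearranging Manning's equation: n = (1/Q) A R^(2/3) S^(1/2) = (1/514) × 34.92 × 2.036^(2/3) × √0.01887 = 0.015.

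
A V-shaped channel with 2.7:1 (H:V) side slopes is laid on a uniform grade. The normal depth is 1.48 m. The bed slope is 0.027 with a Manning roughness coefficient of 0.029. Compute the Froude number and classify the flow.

For a triangular section with side slope z = 2.7: A = zy² = 2.7×1.48² = 5.914 m²; P = 2y√(1+z²) = 2×1.48×2.879 = 8.523 m.
Hydraulic radius R = A/P = 5.914/8.523 = 0.6939 m.
V = (1/n) R^(2/3) √S = (1/0.029) × 0.6939^(2/3) × √0.027 = 4.441 m/s. Hydraulic depth D_h = A/T = 5.914/7.992 = 0.74 m.
Froude number Fr = V/√(g·D_h) = 4.441/√(9.81×0.74) = 1.65, which is greater than 1, so the flow is supercritical.

supercritical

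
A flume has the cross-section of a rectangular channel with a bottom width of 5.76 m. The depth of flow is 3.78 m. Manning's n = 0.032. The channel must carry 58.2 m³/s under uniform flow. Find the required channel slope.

Flow area A = b·y = 5.76 × 3.78 = 21.77 m². Wetted perimeter P = b + 2y = 5.76 + 2×3.78 = 13.32 m.
Hydraulic radius R = A/P = 21.77/13.32 = 1.635 m.
From Manning's equation, S = [nQ / (1 A R^(2/3))]² = [0.032 × 58.2 / (1 × 21.77 × 1.635^(2/3))]² = 0.0038.

S = 0.0038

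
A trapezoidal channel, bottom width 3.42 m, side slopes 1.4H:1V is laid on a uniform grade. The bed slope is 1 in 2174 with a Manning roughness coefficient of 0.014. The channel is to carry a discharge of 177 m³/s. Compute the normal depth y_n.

Manning's equation rearranged: A R^(2/3) = nQ / (1·√S) = 0.014 × 177 / (√0.00046) = 115.5.
Try y = 6.64 m: A R^(2/3) = 183.9 — high.
Try y = 4.34 m: A R^(2/3) = 70.67 — low.
Try y = 5.41 m: A R^(2/3) = 115.3 — matches.

y_n = 5.41 m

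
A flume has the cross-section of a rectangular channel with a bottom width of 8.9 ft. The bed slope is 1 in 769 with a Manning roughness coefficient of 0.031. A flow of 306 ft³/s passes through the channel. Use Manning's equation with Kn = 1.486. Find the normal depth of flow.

Manning's equation rearranged: A R^(2/3) = nQ / (1.486·√S) = 0.031 × 306 / (1.486 × √0.0013) = 177.
Trying y = 7.95 ft: A R^(2/3) = 142.3 — low.
Trying y = 11.7 ft: A R^(2/3) = 227.2 — high.
Trying y = 9.5 ft: A R^(2/3) = 177.1 — matches.

y_n = 9.5 ft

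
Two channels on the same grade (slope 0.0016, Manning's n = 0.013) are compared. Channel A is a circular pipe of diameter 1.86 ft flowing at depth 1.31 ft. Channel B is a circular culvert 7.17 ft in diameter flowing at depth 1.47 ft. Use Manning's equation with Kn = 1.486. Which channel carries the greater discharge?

channel B

Channel A: For a circular section of diameter D = 1.86 ft at depth y = 1.31 ft, the central angle is θ = 2 arccos(1 − 2y/D) = 3.983 rad. Then A = (D²/8)(θ − sin θ) = 2.045 ft² and P = Dθ/2 = 3.705 ft. Hydraulic radius R = A/P = 2.045/3.705 = 0.5521 ft. Q_A = (1.486/0.013)·2.045·0.5521^(2/3)·√0.0016 = 6.293 ft³/s.
Channel B: For a circular section of diameter D = 7.17 ft at depth y = 1.47 ft, the central angle is θ = 2 arccos(1 − 2y/D) = 1.88 rad. Then A = (D²/8)(θ − sin θ) = 5.956 ft² and P = Dθ/2 = 6.738 ft. Hydraulic radius R = A/P = 5.956/6.738 = 0.8839 ft. Q_B = (1.486/0.013)·5.956·0.8839^(2/3)·√0.0016 = 25.08 ft³/s.
Q_A = 6.293 ft³/s vs Q_B = 25.08 ft³/s, so channel B carries more.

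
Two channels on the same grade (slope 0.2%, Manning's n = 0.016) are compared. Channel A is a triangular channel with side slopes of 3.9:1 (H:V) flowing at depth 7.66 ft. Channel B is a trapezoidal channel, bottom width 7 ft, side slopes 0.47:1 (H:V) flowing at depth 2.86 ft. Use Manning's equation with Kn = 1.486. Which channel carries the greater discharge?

Channel A: For a triangular section with side slope z = 3.9: A = zy² = 3.9×7.66² = 228.8 ft²; P = 2y√(1+z²) = 2×7.66×4.026 = 61.68 ft. Hydraulic radius R = A/P = 228.8/61.68 = 3.71 ft. Q_A = (1.486/0.016)·228.8·3.71^(2/3)·√0.002 = 2278 ft³/s.
Channel B: With bottom width b = 7 ft and side slope z = 0.47: A = (b + zy)y = (7 + 0.47×2.86)×2.86 = 23.86 ft²; P = b + 2y√(1+z²) = 7 + 2×2.86×1.105 = 13.32 ft. Hydraulic radius R = A/P = 23.86/13.32 = 1.792 ft. Q_B = (1.486/0.016)·23.86·1.792^(2/3)·√0.002 = 146.2 ft³/s.
Q_A = 2278 ft³/s vs Q_B = 146.2 ft³/s, so channel A carries more.

channel A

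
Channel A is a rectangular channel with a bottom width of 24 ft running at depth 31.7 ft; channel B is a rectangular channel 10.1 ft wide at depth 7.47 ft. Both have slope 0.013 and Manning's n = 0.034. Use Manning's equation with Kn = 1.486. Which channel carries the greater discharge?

Channel A: Flow area A = b·y = 24 × 31.7 = 760.8 ft². Wetted perimeter P = b + 2y = 24 + 2×31.7 = 87.4 ft. Hydraulic radius R = A/P = 760.8/87.4 = 8.705 ft. Q_A = (1.486/0.034)·760.8·8.705^(2/3)·√0.013 = 16040 ft³/s.
Channel B: Flow area A = b·y = 10.1 × 7.47 = 75.45 ft². Wetted perimeter P = b + 2y = 10.1 + 2×7.47 = 25.04 ft. Hydraulic radius R = A/P = 75.45/25.04 = 3.013 ft. Q_B = (1.486/0.034)·75.45·3.013^(2/3)·√0.013 = 784.3 ft³/s.
Q_A = 16040 ft³/s vs Q_B = 784.3 ft³/s, so channel A carries more.

channel A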